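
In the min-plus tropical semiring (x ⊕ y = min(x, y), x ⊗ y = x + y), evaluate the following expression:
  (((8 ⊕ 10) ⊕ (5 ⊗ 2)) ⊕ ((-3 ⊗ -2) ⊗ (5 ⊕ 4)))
(((8 ⊕ 10) ⊕ (5 ⊗ 2)) ⊕ ((-3 ⊗ -2) ⊗ (5 ⊕ 4))) = -1

Expand innermost to outermost. Recall ⊕ takes the minimum of its arguments and ⊗ takes their sum. Working out the expression (((8 ⊕ 10) ⊕ (5 ⊗ 2)) ⊕ ((-3 ⊗ -2) ⊗ (5 ⊕ 4))) gives -1.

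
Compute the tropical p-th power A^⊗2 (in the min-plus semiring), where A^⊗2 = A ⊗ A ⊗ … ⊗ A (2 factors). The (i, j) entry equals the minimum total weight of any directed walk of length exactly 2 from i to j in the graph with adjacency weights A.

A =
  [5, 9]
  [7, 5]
A^⊗2 =
  [10, 14]
  [12, 10]

Each entry (A^⊗2)_ij equals the minimum over all length-2 walks i = v_0 → v_1 → … → v_2 = j of Σ_t A[v_t][v_{t+1}]. For example, for (i, j) = (0, 1) we minimise over 2 possible intermediate vertex sequences; the minimum is 14, attained along the walk 0 → 0 → 1.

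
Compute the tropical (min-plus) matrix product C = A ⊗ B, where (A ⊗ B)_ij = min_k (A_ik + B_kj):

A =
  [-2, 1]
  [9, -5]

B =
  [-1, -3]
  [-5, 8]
A ⊗ B =
  [-4, -5]
  [-10, 3]

Apply the min-plus product entry-by-entry:
  C[0][0] = min over k of (A[0][0] + B[0][0] = -2 + -1 = -3, A[0][1] + B[1][0] = 1 + -5 = -4) = -4 (attained at k = 1)
  C[0][1] = min over k of (A[0][0] + B[0][1] = -2 + -3 = -5, A[0][1] + B[1][1] = 1 + 8 = 9) = -5 (attained at k = 0)
  C[1][0] = min over k of (A[1][0] + B[0][0] = 9 + -1 = 8, A[1][1] + B[1][0] = -5 + -5 = -10) = -10 (attained at k = 1)
  C[1][1] = min over k of (A[1][0] + B[0][1] = 9 + -3 = 6, A[1][1] + B[1][1] = -5 + 8 = 3) = 3 (attained at k = 1)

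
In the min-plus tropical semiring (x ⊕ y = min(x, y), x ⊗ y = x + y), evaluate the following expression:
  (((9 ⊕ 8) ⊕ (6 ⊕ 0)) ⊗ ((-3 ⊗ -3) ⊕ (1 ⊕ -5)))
(((9 ⊕ 8) ⊕ (6 ⊕ 0)) ⊗ ((-3 ⊗ -3) ⊕ (1 ⊕ -5))) = -6

Expand innermost to outermost. Recall ⊕ takes the minimum of its arguments and ⊗ takes their sum. Working out the expression (((9 ⊕ 8) ⊕ (6 ⊕ 0)) ⊗ ((-3 ⊗ -3) ⊕ (1 ⊕ -5))) gives -6.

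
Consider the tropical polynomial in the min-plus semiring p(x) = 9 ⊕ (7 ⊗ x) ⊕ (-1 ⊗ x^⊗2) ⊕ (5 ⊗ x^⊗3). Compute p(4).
p(4) = 7

A tropical monomial a ⊗ x^⊗i evaluates to a + i · x. Evaluating each term at x = 4:
  Term 0 contributes 9 + 0 · 4 = 9
  Term 1 contributes 7 + 1 · 4 = 11
  Term 2 contributes -1 + 2 · 4 = 7
  Term 3 contributes 5 + 3 · 4 = 17
p(4) = ⊕ of these = min[9, 11, 7, 17] = 7.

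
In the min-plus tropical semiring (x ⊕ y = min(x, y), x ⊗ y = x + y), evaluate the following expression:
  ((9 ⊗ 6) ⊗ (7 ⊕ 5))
((9 ⊗ 6) ⊗ (7 ⊕ 5)) = 20

Expand innermost to outermost. Recall ⊕ takes the minimum of its arguments and ⊗ takes their sum. Working out the expression ((9 ⊗ 6) ⊗ (7 ⊕ 5)) gives 20.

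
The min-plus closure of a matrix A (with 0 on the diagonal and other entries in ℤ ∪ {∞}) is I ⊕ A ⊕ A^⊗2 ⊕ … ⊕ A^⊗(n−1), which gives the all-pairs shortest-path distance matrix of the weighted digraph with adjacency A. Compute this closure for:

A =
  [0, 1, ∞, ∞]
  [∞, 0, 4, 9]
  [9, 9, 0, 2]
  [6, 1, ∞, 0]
Closure =
  [0, 1, 5, 7]
  [12, 0, 4, 6]
  [8, 3, 0, 2]
  [6, 1, 5, 0]

This is the Floyd-Warshall all-pairs shortest-path computation. For each intermediate vertex k = 0, 1, …, 3, update dist[i][j] ← min(dist[i][j], dist[i][k] + dist[k][j]). The final matrix gives, for each (i, j), the minimum total weight of any directed path from i to j (possibly empty when i = j).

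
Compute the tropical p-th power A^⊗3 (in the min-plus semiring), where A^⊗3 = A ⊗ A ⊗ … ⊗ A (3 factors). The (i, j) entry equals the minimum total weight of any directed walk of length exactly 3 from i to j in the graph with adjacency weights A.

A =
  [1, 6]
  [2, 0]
A^⊗3 =
  [3, 6]
  [2, 0]

Each entry (A^⊗3)_ij equals the minimum over all length-3 walks i = v_0 → v_1 → … → v_3 = j of Σ_t A[v_t][v_{t+1}]. For example, for (i, j) = (0, 1) we minimise over 4 possible intermediate vertex sequences; the minimum is 6, attained along the walk 0 → 1 → 1 → 1.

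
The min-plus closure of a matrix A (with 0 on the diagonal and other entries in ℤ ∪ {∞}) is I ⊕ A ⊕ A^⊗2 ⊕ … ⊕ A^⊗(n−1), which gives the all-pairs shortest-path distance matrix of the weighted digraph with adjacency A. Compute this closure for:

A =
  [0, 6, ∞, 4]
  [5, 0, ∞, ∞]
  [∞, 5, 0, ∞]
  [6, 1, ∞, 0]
Closure =
  [0, 5, ∞, 4]
  [5, 0, ∞, 9]
  [10, 5, 0, 14]
  [6, 1, ∞, 0]

This is the Floyd-Warshall all-pairs shortest-path computation. For each intermediate vertex k = 0, 1, …, 3, update dist[i][j] ← min(dist[i][j], dist[i][k] + dist[k][j]). The final matrix gives, for each (i, j), the minimum total weight of any directed path from i to j (possibly empty when i = j).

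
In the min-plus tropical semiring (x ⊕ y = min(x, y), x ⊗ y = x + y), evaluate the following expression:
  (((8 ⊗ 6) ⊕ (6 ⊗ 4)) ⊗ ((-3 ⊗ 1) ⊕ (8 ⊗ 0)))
(((8 ⊗ 6) ⊕ (6 ⊗ 4)) ⊗ ((-3 ⊗ 1) ⊕ (8 ⊗ 0))) = 8

Expand innermost to outermost. Recall ⊕ takes the minimum of its arguments and ⊗ takes their sum. Working out the expression (((8 ⊗ 6) ⊕ (6 ⊗ 4)) ⊗ ((-3 ⊗ 1) ⊕ (8 ⊗ 0))) gives 8.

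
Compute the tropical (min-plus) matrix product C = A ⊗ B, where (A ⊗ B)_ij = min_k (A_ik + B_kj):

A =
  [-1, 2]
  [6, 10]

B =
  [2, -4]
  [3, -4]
A ⊗ B =
  [1, -5]
  [8, 2]

Apply the min-plus product entry-by-entry:
  C[0][0] = min over k of (A[0][0] + B[0][0] = -1 + 2 = 1, A[0][1] + B[1][0] = 2 + 3 = 5) = 1 (attained at k = 0)
  C[0][1] = min over k of (A[0][0] + B[0][1] = -1 + -4 = -5, A[0][1] + B[1][1] = 2 + -4 = -2) = -5 (attained at k = 0)
  C[1][0] = min over k of (A[1][0] + B[0][0] = 6 + 2 = 8, A[1][1] + B[1][0] = 10 + 3 = 13) = 8 (attained at k = 0)
  C[1][1] = min over k of (A[1][0] + B[0][1] = 6 + -4 = 2, A[1][1] + B[1][1] = 10 + -4 = 6) = 2 (attained at k = 0)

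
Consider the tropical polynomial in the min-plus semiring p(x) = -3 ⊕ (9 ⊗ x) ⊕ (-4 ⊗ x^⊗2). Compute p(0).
p(0) = -4

A tropical monomial a ⊗ x^⊗i evaluates to a + i · x. Evaluating each term at x = 0:
  Term 0 contributes -3 + 0 · 0 = -3
  Term 1 contributes 9 + 1 · 0 = 9
  Term 2 contributes -4 + 2 · 0 = -4
p(0) = ⊕ of these = min[-3, 9, -4] = -4.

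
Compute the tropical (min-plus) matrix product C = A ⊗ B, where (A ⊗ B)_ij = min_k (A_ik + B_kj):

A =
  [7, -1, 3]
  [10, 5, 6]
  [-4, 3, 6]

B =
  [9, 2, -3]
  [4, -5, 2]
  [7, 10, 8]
A ⊗ B =
  [3, -6, 1]
  [9, 0, 7]
  [5, -2, -7]

Apply the min-plus product entry-by-entry:
  C[0][0] = min over k of (A[0][0] + B[0][0] = 7 + 9 = 16, A[0][1] + B[1][0] = -1 + 4 = 3, A[0][2] + B[2][0] = 3 + 7 = 10) = 3 (attained at k = 1)
  C[0][1] = min over k of (A[0][0] + B[0][1] = 7 + 2 = 9, A[0][1] + B[1][1] = -1 + -5 = -6, A[0][2] + B[2][1] = 3 + 10 = 13) = -6 (attained at k = 1)
  C[0][2] = min over k of (A[0][0] + B[0][2] = 7 + -3 = 4, A[0][1] + B[1][2] = -1 + 2 = 1, A[0][2] + B[2][2] = 3 + 8 = 11) = 1 (attained at k = 1)
  C[1][0] = min over k of (A[1][0] + B[0][0] = 10 + 9 = 19, A[1][1] + B[1][0] = 5 + 4 = 9, A[1][2] + B[2][0] = 6 + 7 = 13) = 9 (attained at k = 1)
  C[1][1] = min over k of (A[1][0] + B[0][1] = 10 + 2 = 12, A[1][1] + B[1][1] = 5 + -5 = 0, A[1][2] + B[2][1] = 6 + 10 = 16) = 0 (attained at k = 1)
  C[1][2] = min over k of (A[1][0] + B[0][2] = 10 + -3 = 7, A[1][1] + B[1][2] = 5 + 2 = 7, A[1][2] + B[2][2] = 6 + 8 = 14) = 7 (attained at k = 0)
  C[2][0] = min over k of (A[2][0] + B[0][0] = -4 + 9 = 5, A[2][1] + B[1][0] = 3 + 4 = 7, A[2][2] + B[2][0] = 6 + 7 = 13) = 5 (attained at k = 0)
  C[2][1] = min over k of (A[2][0] + B[0][1] = -4 + 2 = -2, A[2][1] + B[1][1] = 3 + -5 = -2, A[2][2] + B[2][1] = 6 + 10 = 16) = -2 (attained at k = 0)
  C[2][2] = min over k of (A[2][0] + B[0][2] = -4 + -3 = -7, A[2][1] + B[1][2] = 3 + 2 = 5, A[2][2] + B[2][2] = 6 + 8 = 14) = -7 (attained at k = 0)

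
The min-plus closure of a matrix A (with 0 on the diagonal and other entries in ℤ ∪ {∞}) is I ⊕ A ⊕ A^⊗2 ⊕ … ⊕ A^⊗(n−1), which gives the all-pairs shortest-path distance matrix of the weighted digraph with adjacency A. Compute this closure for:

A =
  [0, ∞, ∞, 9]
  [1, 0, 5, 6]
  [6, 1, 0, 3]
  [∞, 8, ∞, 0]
Closure =
  [0, 17, 22, 9]
  [1, 0, 5, 6]
  [2, 1, 0, 3]
  [9, 8, 13, 0]

This is the Floyd-Warshall all-pairs shortest-path computation. For each intermediate vertex k = 0, 1, …, 3, update dist[i][j] ← min(dist[i][j], dist[i][k] + dist[k][j]). The final matrix gives, for each (i, j), the minimum total weight of any directed path from i to j (possibly empty when i = j).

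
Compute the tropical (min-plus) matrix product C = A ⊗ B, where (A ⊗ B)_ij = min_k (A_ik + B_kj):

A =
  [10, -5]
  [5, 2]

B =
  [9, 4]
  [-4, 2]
A ⊗ B =
  [-9, -3]
  [-2, 4]

Apply the min-plus product entry-by-entry:
  C[0][0] = min over k of (A[0][0] + B[0][0] = 10 + 9 = 19, A[0][1] + B[1][0] = -5 + -4 = -9) = -9 (attained at k = 1)
  C[0][1] = min over k of (A[0][0] + B[0][1] = 10 + 4 = 14, A[0][1] + B[1][1] = -5 + 2 = -3) = -3 (attained at k = 1)
  C[1][0] = min over k of (A[1][0] + B[0][0] = 5 + 9 = 14, A[1][1] + B[1][0] = 2 + -4 = -2) = -2 (attained at k = 1)
  C[1][1] = min over k of (A[1][0] + B[0][1] = 5 + 4 = 9, A[1][1] + B[1][1] = 2 + 2 = 4) = 4 (attained at k = 1)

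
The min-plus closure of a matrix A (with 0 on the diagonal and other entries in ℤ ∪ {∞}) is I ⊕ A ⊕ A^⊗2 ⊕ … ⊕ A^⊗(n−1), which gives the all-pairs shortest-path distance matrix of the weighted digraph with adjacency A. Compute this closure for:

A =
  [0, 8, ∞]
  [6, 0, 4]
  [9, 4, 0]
Closure =
  [0, 8, 12]
  [6, 0, 4]
  [9, 4, 0]

This is the Floyd-Warshall all-pairs shortest-path computation. For each intermediate vertex k = 0, 1, …, 2, update dist[i][j] ← min(dist[i][j], dist[i][k] + dist[k][j]). The final matrix gives, for each (i, j), the minimum total weight of any directed path from i to j (possibly empty when i = j).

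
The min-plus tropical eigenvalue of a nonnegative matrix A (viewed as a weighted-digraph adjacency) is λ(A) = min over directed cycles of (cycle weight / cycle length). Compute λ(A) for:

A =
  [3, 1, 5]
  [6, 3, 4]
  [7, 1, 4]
λ(A) = 5/2

Enumerate directed cycles and compute their means (weight / length). Sample:
  cycle 0 → 0: weight = 3, length = 1, mean = 3/1 ≈ 3.000
  cycle 1 → 1: weight = 3, length = 1, mean = 3/1 ≈ 3.000
  cycle 2 → 2: weight = 4, length = 1, mean = 4/1 ≈ 4.000
  cycle 0 → 1 → 0: weight = 7, length = 2, mean = 7/2 ≈ 3.500
  cycle 0 → 2 → 0: weight = 12, length = 2, mean = 12/2 ≈ 6.000
  cycle 1 → 0 → 1: weight = 7, length = 2, mean = 7/2 ≈ 3.500
Minimum mean = 2.500, attained e.g. along the cycle 1 → 2 → 1 with weight 5 and length 2. So λ(A) = 5/2 = 5/2.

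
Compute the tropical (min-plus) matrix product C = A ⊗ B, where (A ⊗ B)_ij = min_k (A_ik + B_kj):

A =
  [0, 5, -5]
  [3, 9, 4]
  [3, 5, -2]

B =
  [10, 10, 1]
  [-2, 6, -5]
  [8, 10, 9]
A ⊗ B =
  [3, 5, 0]
  [7, 13, 4]
  [3, 8, 0]

Apply the min-plus product entry-by-entry:
  C[0][0] = min over k of (A[0][0] + B[0][0] = 0 + 10 = 10, A[0][1] + B[1][0] = 5 + -2 = 3, A[0][2] + B[2][0] = -5 + 8 = 3) = 3 (attained at k = 1)
  C[0][1] = min over k of (A[0][0] + B[0][1] = 0 + 10 = 10, A[0][1] + B[1][1] = 5 + 6 = 11, A[0][2] + B[2][1] = -5 + 10 = 5) = 5 (attained at k = 2)
  C[0][2] = min over k of (A[0][0] + B[0][2] = 0 + 1 = 1, A[0][1] + B[1][2] = 5 + -5 = 0, A[0][2] + B[2][2] = -5 + 9 = 4) = 0 (attained at k = 1)
  C[1][0] = min over k of (A[1][0] + B[0][0] = 3 + 10 = 13, A[1][1] + B[1][0] = 9 + -2 = 7, A[1][2] + B[2][0] = 4 + 8 = 12) = 7 (attained at k = 1)
  C[1][1] = min over k of (A[1][0] + B[0][1] = 3 + 10 = 13, A[1][1] + B[1][1] = 9 + 6 = 15, A[1][2] + B[2][1] = 4 + 10 = 14) = 13 (attained at k = 0)
  C[1][2] = min over k of (A[1][0] + B[0][2] = 3 + 1 = 4, A[1][1] + B[1][2] = 9 + -5 = 4, A[1][2] + B[2][2] = 4 + 9 = 13) = 4 (attained at k = 0)
  C[2][0] = min over k of (A[2][0] + B[0][0] = 3 + 10 = 13, A[2][1] + B[1][0] = 5 + -2 = 3, A[2][2] + B[2][0] = -2 + 8 = 6) = 3 (attained at k = 1)
  C[2][1] = min over k of (A[2][0] + B[0][1] = 3 + 10 = 13, A[2][1] + B[1][1] = 5 + 6 = 11, A[2][2] + B[2][1] = -2 + 10 = 8) = 8 (attained at k = 2)
  C[2][2] = min over k of (A[2][0] + B[0][2] = 3 + 1 = 4, A[2][1] + B[1][2] = 5 + -5 = 0, A[2][2] + B[2][2] = -2 + 9 = 7) = 0 (attained at k = 1)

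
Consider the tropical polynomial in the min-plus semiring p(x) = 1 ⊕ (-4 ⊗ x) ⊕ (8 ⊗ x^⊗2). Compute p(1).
p(1) = -3

A tropical monomial a ⊗ x^⊗i evaluates to a + i · x. Evaluating each term at x = 1:
  Term 0 contributes 1 + 0 · 1 = 1
  Term 1 contributes -4 + 1 · 1 = -3
  Term 2 contributes 8 + 2 · 1 = 10
p(1) = ⊕ of these = min[1, -3, 10] = -3.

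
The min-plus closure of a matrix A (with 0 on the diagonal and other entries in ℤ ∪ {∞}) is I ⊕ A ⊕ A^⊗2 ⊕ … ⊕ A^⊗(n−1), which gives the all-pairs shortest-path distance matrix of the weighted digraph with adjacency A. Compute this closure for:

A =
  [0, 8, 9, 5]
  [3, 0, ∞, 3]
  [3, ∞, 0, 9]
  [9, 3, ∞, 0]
Closure =
  [0, 8, 9, 5]
  [3, 0, 12, 3]
  [3, 11, 0, 8]
  [6, 3, 15, 0]

This is the Floyd-Warshall all-pairs shortest-path computation. For each intermediate vertex k = 0, 1, …, 3, update dist[i][j] ← min(dist[i][j], dist[i][k] + dist[k][j]). The final matrix gives, for each (i, j), the minimum total weight of any directed path from i to j (possibly empty when i = j).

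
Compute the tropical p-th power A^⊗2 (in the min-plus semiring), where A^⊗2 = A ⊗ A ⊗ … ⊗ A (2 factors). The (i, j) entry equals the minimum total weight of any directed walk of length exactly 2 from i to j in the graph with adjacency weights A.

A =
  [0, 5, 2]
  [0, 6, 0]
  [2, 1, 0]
A^⊗2 =
  [0, 3, 2]
  [0, 1, 0]
  [1, 1, 0]

Each entry (A^⊗2)_ij equals the minimum over all length-2 walks i = v_0 → v_1 → … → v_2 = j of Σ_t A[v_t][v_{t+1}]. For example, for (i, j) = (0, 2) we minimise over 3 possible intermediate vertex sequences; the minimum is 2, attained along the walk 0 → 0 → 2.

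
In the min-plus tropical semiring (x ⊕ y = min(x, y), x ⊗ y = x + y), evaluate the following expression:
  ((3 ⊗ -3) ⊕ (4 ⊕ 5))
((3 ⊗ -3) ⊕ (4 ⊕ 5)) = 0

Expand innermost to outermost. Recall ⊕ takes the minimum of its arguments and ⊗ takes their sum. Working out the expression ((3 ⊗ -3) ⊕ (4 ⊕ 5)) gives 0.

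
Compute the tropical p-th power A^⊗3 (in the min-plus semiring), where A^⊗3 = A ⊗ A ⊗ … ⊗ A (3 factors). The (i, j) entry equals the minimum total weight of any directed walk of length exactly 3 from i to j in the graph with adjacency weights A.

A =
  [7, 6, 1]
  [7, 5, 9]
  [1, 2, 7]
A^⊗3 =
  [9, 8, 3]
  [9, 10, 11]
  [3, 4, 9]

Each entry (A^⊗3)_ij equals the minimum over all length-3 walks i = v_0 → v_1 → … → v_3 = j of Σ_t A[v_t][v_{t+1}]. For example, for (i, j) = (0, 2) we minimise over 9 possible intermediate vertex sequences; the minimum is 3, attained along the walk 0 → 2 → 0 → 2.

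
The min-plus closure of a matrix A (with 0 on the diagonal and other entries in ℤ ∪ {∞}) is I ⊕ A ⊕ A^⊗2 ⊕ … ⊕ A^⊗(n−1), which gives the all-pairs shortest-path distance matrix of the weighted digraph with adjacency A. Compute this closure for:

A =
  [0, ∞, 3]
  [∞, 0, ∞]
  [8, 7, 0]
Closure =
  [0, 10, 3]
  [∞, 0, ∞]
  [8, 7, 0]

This is the Floyd-Warshall all-pairs shortest-path computation. For each intermediate vertex k = 0, 1, …, 2, update dist[i][j] ← min(dist[i][j], dist[i][k] + dist[k][j]). The final matrix gives, for each (i, j), the minimum total weight of any directed path from i to j (possibly empty when i = j).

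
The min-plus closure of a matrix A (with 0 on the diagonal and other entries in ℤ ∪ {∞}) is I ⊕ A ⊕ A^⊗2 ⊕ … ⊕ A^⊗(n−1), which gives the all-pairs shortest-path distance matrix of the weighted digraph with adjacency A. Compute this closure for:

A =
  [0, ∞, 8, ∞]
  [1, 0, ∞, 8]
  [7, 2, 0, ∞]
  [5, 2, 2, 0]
Closure =
  [0, 10, 8, 18]
  [1, 0, 9, 8]
  [3, 2, 0, 10]
  [3, 2, 2, 0]

This is the Floyd-Warshall all-pairs shortest-path computation. For each intermediate vertex k = 0, 1, …, 3, update dist[i][j] ← min(dist[i][j], dist[i][k] + dist[k][j]). The final matrix gives, for each (i, j), the minimum total weight of any directed path from i to j (possibly empty when i = j).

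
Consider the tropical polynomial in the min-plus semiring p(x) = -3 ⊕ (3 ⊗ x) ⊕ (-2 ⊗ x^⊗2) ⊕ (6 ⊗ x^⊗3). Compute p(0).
p(0) = -3

A tropical monomial a ⊗ x^⊗i evaluates to a + i · x. Evaluating each term at x = 0:
  Term 0 contributes -3 + 0 · 0 = -3
  Term 1 contributes 3 + 1 · 0 = 3
  Term 2 contributes -2 + 2 · 0 = -2
  Term 3 contributes 6 + 3 · 0 = 6
p(0) = ⊕ of these = min[-3, 3, -2, 6] = -3.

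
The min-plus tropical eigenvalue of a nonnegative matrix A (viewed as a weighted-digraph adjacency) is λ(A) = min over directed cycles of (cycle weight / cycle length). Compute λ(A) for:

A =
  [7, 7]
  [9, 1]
λ(A) = 1

Enumerate directed cycles and compute their means (weight / length). Sample:
  cycle 0 → 0: weight = 7, length = 1, mean = 7/1 ≈ 7.000
  cycle 1 → 1: weight = 1, length = 1, mean = 1/1 ≈ 1.000
  cycle 0 → 1 → 0: weight = 16, length = 2, mean = 16/2 ≈ 8.000
  cycle 1 → 0 → 1: weight = 16, length = 2, mean = 16/2 ≈ 8.000
Minimum mean = 1.000, attained e.g. along the cycle 1 → 1 with weight 1 and length 1. So λ(A) = 1/1 = 1.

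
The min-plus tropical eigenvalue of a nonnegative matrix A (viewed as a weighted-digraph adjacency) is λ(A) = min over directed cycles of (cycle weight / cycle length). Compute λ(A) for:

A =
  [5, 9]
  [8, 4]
λ(A) = 4

Enumerate directed cycles and compute their means (weight / length). Sample:
  cycle 0 → 0: weight = 5, length = 1, mean = 5/1 ≈ 5.000
  cycle 1 → 1: weight = 4, length = 1, mean = 4/1 ≈ 4.000
  cycle 0 → 1 → 0: weight = 17, length = 2, mean = 17/2 ≈ 8.500
  cycle 1 → 0 → 1: weight = 17, length = 2, mean = 17/2 ≈ 8.500
Minimum mean = 4.000, attained e.g. along the cycle 1 → 1 with weight 4 and length 1. So λ(A) = 4/1 = 4.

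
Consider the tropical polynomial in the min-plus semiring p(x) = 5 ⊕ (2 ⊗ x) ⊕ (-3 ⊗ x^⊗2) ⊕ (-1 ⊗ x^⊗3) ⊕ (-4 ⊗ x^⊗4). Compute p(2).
p(2) = 1

A tropical monomial a ⊗ x^⊗i evaluates to a + i · x. Evaluating each term at x = 2:
  Term 0 contributes 5 + 0 · 2 = 5
  Term 1 contributes 2 + 1 · 2 = 4
  Term 2 contributes -3 + 2 · 2 = 1
  Term 3 contributes -1 + 3 · 2 = 5
  Term 4 contributes -4 + 4 · 2 = 4
p(2) = ⊕ of these = min[5, 4, 1, 5, 4] = 1.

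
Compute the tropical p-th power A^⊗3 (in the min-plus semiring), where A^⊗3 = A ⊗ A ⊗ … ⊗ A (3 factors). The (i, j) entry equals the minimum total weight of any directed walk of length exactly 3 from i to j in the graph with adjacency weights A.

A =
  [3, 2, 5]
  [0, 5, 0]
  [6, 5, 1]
A^⊗3 =
  [5, 4, 3]
  [2, 5, 2]
  [6, 7, 3]

Each entry (A^⊗3)_ij equals the minimum over all length-3 walks i = v_0 → v_1 → … → v_3 = j of Σ_t A[v_t][v_{t+1}]. For example, for (i, j) = (0, 2) we minimise over 9 possible intermediate vertex sequences; the minimum is 3, attained along the walk 0 → 1 → 2 → 2.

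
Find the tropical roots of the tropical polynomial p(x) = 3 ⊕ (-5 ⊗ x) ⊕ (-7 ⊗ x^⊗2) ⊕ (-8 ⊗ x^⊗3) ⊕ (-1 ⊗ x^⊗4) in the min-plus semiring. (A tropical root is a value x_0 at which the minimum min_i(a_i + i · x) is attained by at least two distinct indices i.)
Roots: {-7, 1, 2, 8}

Each tropical root is a break point of the lower envelope of the lines y = a_i + i · x (there are 5 lines, with slopes 0, 1, ..., 4). Only the lines that attain the minimum somewhere contribute to roots; other lines are dominated. Here the surviving (envelope) indices are i = 4, i = 3, i = 2, i = 1, i = 0.
Intersections between consecutive envelope lines give the roots: for adjacent envelope indices i < j the intersection is x = (a_i − a_j) / (j − i). Reading off the sorted break points: {-7, 1, 2, 8}.
Verification: at each break x_0, at least two indices attain the minimum of min_i(a_i + i · x_0).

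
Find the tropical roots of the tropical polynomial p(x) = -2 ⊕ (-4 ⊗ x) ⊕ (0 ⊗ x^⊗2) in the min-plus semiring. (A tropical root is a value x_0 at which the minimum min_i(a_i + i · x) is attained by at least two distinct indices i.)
Roots: {-4, 2}

Each tropical root is a break point of the lower envelope of the lines y = a_i + i · x (there are 3 lines, with slopes 0, 1, ..., 2). Only the lines that attain the minimum somewhere contribute to roots; other lines are dominated. Here the surviving (envelope) indices are i = 2, i = 1, i = 0.
Intersections between consecutive envelope lines give the roots: for adjacent envelope indices i < j the intersection is x = (a_i − a_j) / (j − i). Reading off the sorted break points: {-4, 2}.
Verification: at each break x_0, at least two indices attain the minimum of min_i(a_i + i · x_0).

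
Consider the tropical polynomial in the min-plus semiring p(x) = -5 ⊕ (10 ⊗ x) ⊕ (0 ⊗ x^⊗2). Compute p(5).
p(5) = -5

A tropical monomial a ⊗ x^⊗i evaluates to a + i · x. Evaluating each term at x = 5:
  Term 0 contributes -5 + 0 · 5 = -5
  Term 1 contributes 10 + 1 · 5 = 15
  Term 2 contributes 0 + 2 · 5 = 10
p(5) = ⊕ of these = min[-5, 15, 10] = -5.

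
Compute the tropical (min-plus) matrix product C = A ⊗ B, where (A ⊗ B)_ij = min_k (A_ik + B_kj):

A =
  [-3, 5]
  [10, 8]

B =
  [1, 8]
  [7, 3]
A ⊗ B =
  [-2, 5]
  [11, 11]

Apply the min-plus product entry-by-entry:
  C[0][0] = min over k of (A[0][0] + B[0][0] = -3 + 1 = -2, A[0][1] + B[1][0] = 5 + 7 = 12) = -2 (attained at k = 0)
  C[0][1] = min over k of (A[0][0] + B[0][1] = -3 + 8 = 5, A[0][1] + B[1][1] = 5 + 3 = 8) = 5 (attained at k = 0)
  C[1][0] = min over k of (A[1][0] + B[0][0] = 10 + 1 = 11, A[1][1] + B[1][0] = 8 + 7 = 15) = 11 (attained at k = 0)
  C[1][1] = min over k of (A[1][0] + B[0][1] = 10 + 8 = 18, A[1][1] + B[1][1] = 8 + 3 = 11) = 11 (attained at k = 1)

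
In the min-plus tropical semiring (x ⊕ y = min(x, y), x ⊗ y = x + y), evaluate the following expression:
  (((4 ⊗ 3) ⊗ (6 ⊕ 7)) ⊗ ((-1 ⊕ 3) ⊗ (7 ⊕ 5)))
(((4 ⊗ 3) ⊗ (6 ⊕ 7)) ⊗ ((-1 ⊕ 3) ⊗ (7 ⊕ 5))) = 17

Expand innermost to outermost. Recall ⊕ takes the minimum of its arguments and ⊗ takes their sum. Working out the expression (((4 ⊗ 3) ⊗ (6 ⊕ 7)) ⊗ ((-1 ⊕ 3) ⊗ (7 ⊕ 5))) gives 17.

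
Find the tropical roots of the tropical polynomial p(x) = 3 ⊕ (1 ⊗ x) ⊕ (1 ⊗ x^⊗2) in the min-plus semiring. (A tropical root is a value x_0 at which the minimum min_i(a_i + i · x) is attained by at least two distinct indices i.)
Roots: {0, 2}

Each tropical root is a break point of the lower envelope of the lines y = a_i + i · x (there are 3 lines, with slopes 0, 1, ..., 2). Only the lines that attain the minimum somewhere contribute to roots; other lines are dominated. Here the surviving (envelope) indices are i = 2, i = 1, i = 0.
Intersections between consecutive envelope lines give the roots: for adjacent envelope indices i < j the intersection is x = (a_i − a_j) / (j − i). Reading off the sorted break points: {0, 2}.
Verification: at each break x_0, at least two indices attain the minimum of min_i(a_i + i · x_0).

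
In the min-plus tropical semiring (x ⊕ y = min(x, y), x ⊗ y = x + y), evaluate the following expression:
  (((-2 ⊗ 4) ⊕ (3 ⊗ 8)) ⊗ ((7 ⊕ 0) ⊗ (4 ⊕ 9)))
(((-2 ⊗ 4) ⊕ (3 ⊗ 8)) ⊗ ((7 ⊕ 0) ⊗ (4 ⊕ 9))) = 6

Expand innermost to outermost. Recall ⊕ takes the minimum of its arguments and ⊗ takes their sum. Working out the expression (((-2 ⊗ 4) ⊕ (3 ⊗ 8)) ⊗ ((7 ⊕ 0) ⊗ (4 ⊕ 9))) gives 6.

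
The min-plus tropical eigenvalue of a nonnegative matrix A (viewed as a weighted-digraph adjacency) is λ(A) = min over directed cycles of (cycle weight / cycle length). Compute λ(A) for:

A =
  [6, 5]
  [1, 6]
λ(A) = 3

Enumerate directed cycles and compute their means (weight / length). Sample:
  cycle 0 → 0: weight = 6, length = 1, mean = 6/1 ≈ 6.000
  cycle 1 → 1: weight = 6, length = 1, mean = 6/1 ≈ 6.000
  cycle 0 → 1 → 0: weight = 6, length = 2, mean = 6/2 ≈ 3.000
  cycle 1 → 0 → 1: weight = 6, length = 2, mean = 6/2 ≈ 3.000
Minimum mean = 3.000, attained e.g. along the cycle 0 → 1 → 0 with weight 6 and length 2. So λ(A) = 6/2 = 3.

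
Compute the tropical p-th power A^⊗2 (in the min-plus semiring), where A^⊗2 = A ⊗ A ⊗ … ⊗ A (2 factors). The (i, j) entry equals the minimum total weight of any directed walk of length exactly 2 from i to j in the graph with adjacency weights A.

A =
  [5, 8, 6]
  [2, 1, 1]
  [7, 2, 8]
A^⊗2 =
  [10, 8, 9]
  [3, 2, 2]
  [4, 3, 3]

Each entry (A^⊗2)_ij equals the minimum over all length-2 walks i = v_0 → v_1 → … → v_2 = j of Σ_t A[v_t][v_{t+1}]. For example, for (i, j) = (0, 2) we minimise over 3 possible intermediate vertex sequences; the minimum is 9, attained along the walk 0 → 1 → 2.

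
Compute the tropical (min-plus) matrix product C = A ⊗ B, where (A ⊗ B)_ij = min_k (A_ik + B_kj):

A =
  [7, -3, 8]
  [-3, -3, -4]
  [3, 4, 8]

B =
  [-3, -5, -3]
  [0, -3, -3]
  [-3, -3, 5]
A ⊗ B =
  [-3, -6, -6]
  [-7, -8, -6]
  [0, -2, 0]

Apply the min-plus product entry-by-entry:
  C[0][0] = min over k of (A[0][0] + B[0][0] = 7 + -3 = 4, A[0][1] + B[1][0] = -3 + 0 = -3, A[0][2] + B[2][0] = 8 + -3 = 5) = -3 (attained at k = 1)
  C[0][1] = min over k of (A[0][0] + B[0][1] = 7 + -5 = 2, A[0][1] + B[1][1] = -3 + -3 = -6, A[0][2] + B[2][1] = 8 + -3 = 5) = -6 (attained at k = 1)
  C[0][2] = min over k of (A[0][0] + B[0][2] = 7 + -3 = 4, A[0][1] + B[1][2] = -3 + -3 = -6, A[0][2] + B[2][2] = 8 + 5 = 13) = -6 (attained at k = 1)
  C[1][0] = min over k of (A[1][0] + B[0][0] = -3 + -3 = -6, A[1][1] + B[1][0] = -3 + 0 = -3, A[1][2] + B[2][0] = -4 + -3 = -7) = -7 (attained at k = 2)
  C[1][1] = min over k of (A[1][0] + B[0][1] = -3 + -5 = -8, A[1][1] + B[1][1] = -3 + -3 = -6, A[1][2] + B[2][1] = -4 + -3 = -7) = -8 (attained at k = 0)
  C[1][2] = min over k of (A[1][0] + B[0][2] = -3 + -3 = -6, A[1][1] + B[1][2] = -3 + -3 = -6, A[1][2] + B[2][2] = -4 + 5 = 1) = -6 (attained at k = 0)
  C[2][0] = min over k of (A[2][0] + B[0][0] = 3 + -3 = 0, A[2][1] + B[1][0] = 4 + 0 = 4, A[2][2] + B[2][0] = 8 + -3 = 5) = 0 (attained at k = 0)
  C[2][1] = min over k of (A[2][0] + B[0][1] = 3 + -5 = -2, A[2][1] + B[1][1] = 4 + -3 = 1, A[2][2] + B[2][1] = 8 + -3 = 5) = -2 (attained at k = 0)
  C[2][2] = min over k of (A[2][0] + B[0][2] = 3 + -3 = 0, A[2][1] + B[1][2] = 4 + -3 = 1, A[2][2] + B[2][2] = 8 + 5 = 13) = 0 (attained at k = 0)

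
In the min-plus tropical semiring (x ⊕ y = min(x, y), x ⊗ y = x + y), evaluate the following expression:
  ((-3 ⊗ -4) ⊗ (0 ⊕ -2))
((-3 ⊗ -4) ⊗ (0 ⊕ -2)) = -9

Expand innermost to outermost. Recall ⊕ takes the minimum of its arguments and ⊗ takes their sum. Working out the expression ((-3 ⊗ -4) ⊗ (0 ⊕ -2)) gives -9.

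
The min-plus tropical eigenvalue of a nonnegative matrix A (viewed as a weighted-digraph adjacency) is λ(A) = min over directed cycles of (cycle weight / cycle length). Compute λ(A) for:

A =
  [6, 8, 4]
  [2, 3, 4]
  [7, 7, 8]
λ(A) = 3

Enumerate directed cycles and compute their means (weight / length). Sample:
  cycle 0 → 0: weight = 6, length = 1, mean = 6/1 ≈ 6.000
  cycle 1 → 1: weight = 3, length = 1, mean = 3/1 ≈ 3.000
  cycle 2 → 2: weight = 8, length = 1, mean = 8/1 ≈ 8.000
  cycle 0 → 1 → 0: weight = 10, length = 2, mean = 10/2 ≈ 5.000
  cycle 0 → 2 → 0: weight = 11, length = 2, mean = 11/2 ≈ 5.500
  cycle 1 → 0 → 1: weight = 10, length = 2, mean = 10/2 ≈ 5.000
Minimum mean = 3.000, attained e.g. along the cycle 1 → 1 with weight 3 and length 1. So λ(A) = 3/1 = 3.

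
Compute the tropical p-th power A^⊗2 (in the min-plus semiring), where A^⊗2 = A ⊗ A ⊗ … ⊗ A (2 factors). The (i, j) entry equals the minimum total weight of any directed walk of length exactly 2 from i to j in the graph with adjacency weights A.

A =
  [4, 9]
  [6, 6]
A^⊗2 =
  [8, 13]
  [10, 12]

Each entry (A^⊗2)_ij equals the minimum over all length-2 walks i = v_0 → v_1 → … → v_2 = j of Σ_t A[v_t][v_{t+1}]. For example, for (i, j) = (0, 1) we minimise over 2 possible intermediate vertex sequences; the minimum is 13, attained along the walk 0 → 0 → 1.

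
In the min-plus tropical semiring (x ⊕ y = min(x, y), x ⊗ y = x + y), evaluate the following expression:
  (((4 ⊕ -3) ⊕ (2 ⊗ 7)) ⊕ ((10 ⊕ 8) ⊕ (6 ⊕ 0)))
(((4 ⊕ -3) ⊕ (2 ⊗ 7)) ⊕ ((10 ⊕ 8) ⊕ (6 ⊕ 0))) = -3

Expand innermost to outermost. Recall ⊕ takes the minimum of its arguments and ⊗ takes their sum. Working out the expression (((4 ⊕ -3) ⊕ (2 ⊗ 7)) ⊕ ((10 ⊕ 8) ⊕ (6 ⊕ 0))) gives -3.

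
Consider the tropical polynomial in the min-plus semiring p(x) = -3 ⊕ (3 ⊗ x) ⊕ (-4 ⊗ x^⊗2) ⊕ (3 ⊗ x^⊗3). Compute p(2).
p(2) = -3

A tropical monomial a ⊗ x^⊗i evaluates to a + i · x. Evaluating each term at x = 2:
  Term 0 contributes -3 + 0 · 2 = -3
  Term 1 contributes 3 + 1 · 2 = 5
  Term 2 contributes -4 + 2 · 2 = 0
  Term 3 contributes 3 + 3 · 2 = 9
p(2) = ⊕ of these = min[-3, 5, 0, 9] = -3.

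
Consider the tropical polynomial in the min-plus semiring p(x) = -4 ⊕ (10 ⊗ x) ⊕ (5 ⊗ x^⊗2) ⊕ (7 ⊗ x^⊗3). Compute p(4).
p(4) = -4

A tropical monomial a ⊗ x^⊗i evaluates to a + i · x. Evaluating each term at x = 4:
  Term 0 contributes -4 + 0 · 4 = -4
  Term 1 contributes 10 + 1 · 4 = 14
  Term 2 contributes 5 + 2 · 4 = 13
  Term 3 contributes 7 + 3 · 4 = 19
p(4) = ⊕ of these = min[-4, 14, 13, 19] = -4.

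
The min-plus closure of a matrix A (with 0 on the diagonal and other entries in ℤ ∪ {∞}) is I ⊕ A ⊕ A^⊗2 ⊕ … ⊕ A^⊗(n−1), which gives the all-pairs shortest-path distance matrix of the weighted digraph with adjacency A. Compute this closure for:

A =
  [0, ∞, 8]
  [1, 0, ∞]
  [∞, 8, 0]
Closure =
  [0, 16, 8]
  [1, 0, 9]
  [9, 8, 0]

This is the Floyd-Warshall all-pairs shortest-path computation. For each intermediate vertex k = 0, 1, …, 2, update dist[i][j] ← min(dist[i][j], dist[i][k] + dist[k][j]). The final matrix gives, for each (i, j), the minimum total weight of any directed path from i to j (possibly empty when i = j).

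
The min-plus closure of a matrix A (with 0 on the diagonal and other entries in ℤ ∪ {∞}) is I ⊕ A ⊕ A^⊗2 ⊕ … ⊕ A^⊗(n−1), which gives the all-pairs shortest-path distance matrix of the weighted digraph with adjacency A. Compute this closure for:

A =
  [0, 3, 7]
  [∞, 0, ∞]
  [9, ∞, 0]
Closure =
  [0, 3, 7]
  [∞, 0, ∞]
  [9, 12, 0]

This is the Floyd-Warshall all-pairs shortest-path computation. For each intermediate vertex k = 0, 1, …, 2, update dist[i][j] ← min(dist[i][j], dist[i][k] + dist[k][j]). The final matrix gives, for each (i, j), the minimum total weight of any directed path from i to j (possibly empty when i = j).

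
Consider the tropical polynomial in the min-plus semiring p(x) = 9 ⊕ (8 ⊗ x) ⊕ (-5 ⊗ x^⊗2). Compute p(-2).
p(-2) = -9

A tropical monomial a ⊗ x^⊗i evaluates to a + i · x. Evaluating each term at x = -2:
  Term 0 contributes 9 + 0 · -2 = 9
  Term 1 contributes 8 + 1 · -2 = 6
  Term 2 contributes -5 + 2 · -2 = -9
p(-2) = ⊕ of these = min[9, 6, -9] = -9.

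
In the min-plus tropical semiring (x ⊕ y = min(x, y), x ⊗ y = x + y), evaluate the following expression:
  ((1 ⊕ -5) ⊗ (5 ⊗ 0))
((1 ⊕ -5) ⊗ (5 ⊗ 0)) = 0

Expand innermost to outermost. Recall ⊕ takes the minimum of its arguments and ⊗ takes their sum. Working out the expression ((1 ⊕ -5) ⊗ (5 ⊗ 0)) gives 0.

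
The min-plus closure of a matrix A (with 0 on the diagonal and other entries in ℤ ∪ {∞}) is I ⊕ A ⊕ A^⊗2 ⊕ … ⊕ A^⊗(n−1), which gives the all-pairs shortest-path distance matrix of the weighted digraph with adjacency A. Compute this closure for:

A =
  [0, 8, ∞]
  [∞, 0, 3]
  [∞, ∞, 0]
Closure =
  [0, 8, 11]
  [∞, 0, 3]
  [∞, ∞, 0]

This is the Floyd-Warshall all-pairs shortest-path computation. For each intermediate vertex k = 0, 1, …, 2, update dist[i][j] ← min(dist[i][j], dist[i][k] + dist[k][j]). The final matrix gives, for each (i, j), the minimum total weight of any directed path from i to j (possibly empty when i = j).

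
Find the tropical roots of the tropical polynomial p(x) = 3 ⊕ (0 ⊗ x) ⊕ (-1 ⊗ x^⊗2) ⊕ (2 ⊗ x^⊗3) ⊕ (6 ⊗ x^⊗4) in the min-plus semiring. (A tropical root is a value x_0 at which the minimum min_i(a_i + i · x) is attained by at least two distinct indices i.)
Roots: {-4, -3, 1, 3}

Each tropical root is a break point of the lower envelope of the lines y = a_i + i · x (there are 5 lines, with slopes 0, 1, ..., 4). Only the lines that attain the minimum somewhere contribute to roots; other lines are dominated. Here the surviving (envelope) indices are i = 4, i = 3, i = 2, i = 1, i = 0.
Intersections between consecutive envelope lines give the roots: for adjacent envelope indices i < j the intersection is x = (a_i − a_j) / (j − i). Reading off the sorted break points: {-4, -3, 1, 3}.
Verification: at each break x_0, at least two indices attain the minimum of min_i(a_i + i · x_0).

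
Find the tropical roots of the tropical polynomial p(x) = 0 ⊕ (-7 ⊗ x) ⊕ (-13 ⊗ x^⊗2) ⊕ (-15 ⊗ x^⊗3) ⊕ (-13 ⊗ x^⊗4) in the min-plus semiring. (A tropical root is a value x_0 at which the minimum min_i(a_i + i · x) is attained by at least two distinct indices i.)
Roots: {-2, 2, 6, 7}

Each tropical root is a break point of the lower envelope of the lines y = a_i + i · x (there are 5 lines, with slopes 0, 1, ..., 4). Only the lines that attain the minimum somewhere contribute to roots; other lines are dominated. Here the surviving (envelope) indices are i = 4, i = 3, i = 2, i = 1, i = 0.
Intersections between consecutive envelope lines give the roots: for adjacent envelope indices i < j the intersection is x = (a_i − a_j) / (j − i). Reading off the sorted break points: {-2, 2, 6, 7}.
Verification: at each break x_0, at least two indices attain the minimum of min_i(a_i + i · x_0).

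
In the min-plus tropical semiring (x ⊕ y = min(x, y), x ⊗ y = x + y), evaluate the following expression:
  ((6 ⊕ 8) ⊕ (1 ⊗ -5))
((6 ⊕ 8) ⊕ (1 ⊗ -5)) = -4

Expand innermost to outermost. Recall ⊕ takes the minimum of its arguments and ⊗ takes their sum. Working out the expression ((6 ⊕ 8) ⊕ (1 ⊗ -5)) gives -4.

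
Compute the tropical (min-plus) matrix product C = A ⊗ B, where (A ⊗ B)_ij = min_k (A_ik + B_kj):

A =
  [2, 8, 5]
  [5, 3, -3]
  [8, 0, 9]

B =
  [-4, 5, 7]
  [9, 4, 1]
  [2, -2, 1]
A ⊗ B =
  [-2, 3, 6]
  [-1, -5, -2]
  [4, 4, 1]

Apply the min-plus product entry-by-entry:
  C[0][0] = min over k of (A[0][0] + B[0][0] = 2 + -4 = -2, A[0][1] + B[1][0] = 8 + 9 = 17, A[0][2] + B[2][0] = 5 + 2 = 7) = -2 (attained at k = 0)
  C[0][1] = min over k of (A[0][0] + B[0][1] = 2 + 5 = 7, A[0][1] + B[1][1] = 8 + 4 = 12, A[0][2] + B[2][1] = 5 + -2 = 3) = 3 (attained at k = 2)
  C[0][2] = min over k of (A[0][0] + B[0][2] = 2 + 7 = 9, A[0][1] + B[1][2] = 8 + 1 = 9, A[0][2] + B[2][2] = 5 + 1 = 6) = 6 (attained at k = 2)
  C[1][0] = min over k of (A[1][0] + B[0][0] = 5 + -4 = 1, A[1][1] + B[1][0] = 3 + 9 = 12, A[1][2] + B[2][0] = -3 + 2 = -1) = -1 (attained at k = 2)
  C[1][1] = min over k of (A[1][0] + B[0][1] = 5 + 5 = 10, A[1][1] + B[1][1] = 3 + 4 = 7, A[1][2] + B[2][1] = -3 + -2 = -5) = -5 (attained at k = 2)
  C[1][2] = min over k of (A[1][0] + B[0][2] = 5 + 7 = 12, A[1][1] + B[1][2] = 3 + 1 = 4, A[1][2] + B[2][2] = -3 + 1 = -2) = -2 (attained at k = 2)
  C[2][0] = min over k of (A[2][0] + B[0][0] = 8 + -4 = 4, A[2][1] + B[1][0] = 0 + 9 = 9, A[2][2] + B[2][0] = 9 + 2 = 11) = 4 (attained at k = 0)
  C[2][1] = min over k of (A[2][0] + B[0][1] = 8 + 5 = 13, A[2][1] + B[1][1] = 0 + 4 = 4, A[2][2] + B[2][1] = 9 + -2 = 7) = 4 (attained at k = 1)
  C[2][2] = min over k of (A[2][0] + B[0][2] = 8 + 7 = 15, A[2][1] + B[1][2] = 0 + 1 = 1, A[2][2] + B[2][2] = 9 + 1 = 10) = 1 (attained at k = 1)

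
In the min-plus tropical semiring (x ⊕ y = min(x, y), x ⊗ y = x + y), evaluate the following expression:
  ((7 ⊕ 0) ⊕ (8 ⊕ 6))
((7 ⊕ 0) ⊕ (8 ⊕ 6)) = 0

Expand innermost to outermost. Recall ⊕ takes the minimum of its arguments and ⊗ takes their sum. Working out the expression ((7 ⊕ 0) ⊕ (8 ⊕ 6)) gives 0.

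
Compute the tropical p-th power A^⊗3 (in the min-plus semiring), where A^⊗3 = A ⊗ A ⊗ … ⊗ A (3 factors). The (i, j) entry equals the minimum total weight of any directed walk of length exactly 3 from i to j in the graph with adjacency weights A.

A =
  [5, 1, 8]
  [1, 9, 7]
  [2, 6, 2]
A^⊗3 =
  [7, 3, 10]
  [3, 7, 9]
  [4, 5, 6]

Each entry (A^⊗3)_ij equals the minimum over all length-3 walks i = v_0 → v_1 → … → v_3 = j of Σ_t A[v_t][v_{t+1}]. For example, for (i, j) = (0, 2) we minimise over 9 possible intermediate vertex sequences; the minimum is 10, attained along the walk 0 → 1 → 0 → 2.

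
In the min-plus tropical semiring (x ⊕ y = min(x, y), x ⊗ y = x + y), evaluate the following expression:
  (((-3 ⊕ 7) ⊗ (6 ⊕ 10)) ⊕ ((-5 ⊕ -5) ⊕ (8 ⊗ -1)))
(((-3 ⊕ 7) ⊗ (6 ⊕ 10)) ⊕ ((-5 ⊕ -5) ⊕ (8 ⊗ -1))) = -5

Expand innermost to outermost. Recall ⊕ takes the minimum of its arguments and ⊗ takes their sum. Working out the expression (((-3 ⊕ 7) ⊗ (6 ⊕ 10)) ⊕ ((-5 ⊕ -5) ⊕ (8 ⊗ -1))) gives -5.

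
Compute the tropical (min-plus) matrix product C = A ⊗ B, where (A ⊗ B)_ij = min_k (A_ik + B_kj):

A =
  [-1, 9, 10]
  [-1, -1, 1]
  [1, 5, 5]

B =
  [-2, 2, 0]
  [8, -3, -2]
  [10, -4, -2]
A ⊗ B =
  [-3, 1, -1]
  [-3, -4, -3]
  [-1, 1, 1]

Apply the min-plus product entry-by-entry:
  C[0][0] = min over k of (A[0][0] + B[0][0] = -1 + -2 = -3, A[0][1] + B[1][0] = 9 + 8 = 17, A[0][2] + B[2][0] = 10 + 10 = 20) = -3 (attained at k = 0)
  C[0][1] = min over k of (A[0][0] + B[0][1] = -1 + 2 = 1, A[0][1] + B[1][1] = 9 + -3 = 6, A[0][2] + B[2][1] = 10 + -4 = 6) = 1 (attained at k = 0)
  C[0][2] = min over k of (A[0][0] + B[0][2] = -1 + 0 = -1, A[0][1] + B[1][2] = 9 + -2 = 7, A[0][2] + B[2][2] = 10 + -2 = 8) = -1 (attained at k = 0)
  C[1][0] = min over k of (A[1][0] + B[0][0] = -1 + -2 = -3, A[1][1] + B[1][0] = -1 + 8 = 7, A[1][2] + B[2][0] = 1 + 10 = 11) = -3 (attained at k = 0)
  C[1][1] = min over k of (A[1][0] + B[0][1] = -1 + 2 = 1, A[1][1] + B[1][1] = -1 + -3 = -4, A[1][2] + B[2][1] = 1 + -4 = -3) = -4 (attained at k = 1)
  C[1][2] = min over k of (A[1][0] + B[0][2] = -1 + 0 = -1, A[1][1] + B[1][2] = -1 + -2 = -3, A[1][2] + B[2][2] = 1 + -2 = -1) = -3 (attained at k = 1)
  C[2][0] = min over k of (A[2][0] + B[0][0] = 1 + -2 = -1, A[2][1] + B[1][0] = 5 + 8 = 13, A[2][2] + B[2][0] = 5 + 10 = 15) = -1 (attained at k = 0)
  C[2][1] = min over k of (A[2][0] + B[0][1] = 1 + 2 = 3, A[2][1] + B[1][1] = 5 + -3 = 2, A[2][2] + B[2][1] = 5 + -4 = 1) = 1 (attained at k = 2)
  C[2][2] = min over k of (A[2][0] + B[0][2] = 1 + 0 = 1, A[2][1] + B[1][2] = 5 + -2 = 3, A[2][2] + B[2][2] = 5 + -2 = 3) = 1 (attained at k = 0)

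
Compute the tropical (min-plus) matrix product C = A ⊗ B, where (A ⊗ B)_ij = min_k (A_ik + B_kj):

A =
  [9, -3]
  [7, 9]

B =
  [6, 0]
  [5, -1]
A ⊗ B =
  [2, -4]
  [13, 7]

Apply the min-plus product entry-by-entry:
  C[0][0] = min over k of (A[0][0] + B[0][0] = 9 + 6 = 15, A[0][1] + B[1][0] = -3 + 5 = 2) = 2 (attained at k = 1)
  C[0][1] = min over k of (A[0][0] + B[0][1] = 9 + 0 = 9, A[0][1] + B[1][1] = -3 + -1 = -4) = -4 (attained at k = 1)
  C[1][0] = min over k of (A[1][0] + B[0][0] = 7 + 6 = 13, A[1][1] + B[1][0] = 9 + 5 = 14) = 13 (attained at k = 0)
  C[1][1] = min over k of (A[1][0] + B[0][1] = 7 + 0 = 7, A[1][1] + B[1][1] = 9 + -1 = 8) = 7 (attained at k = 0)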